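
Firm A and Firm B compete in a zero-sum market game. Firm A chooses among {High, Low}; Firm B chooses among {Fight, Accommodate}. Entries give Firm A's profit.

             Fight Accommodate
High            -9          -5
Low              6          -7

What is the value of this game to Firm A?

Row minima: High → -9, Low → -7; maximin = -7.
Column maxima: Fight → 6, Accommodate → -5; minimax = -5.
-7 ≠ -5, so there is no saddle point; optimal play is mixed.
Let Firm A play High with probability p. Expected payoff against Fight: (-9)p + 6(1−p) = −15p + 6; against Accommodate: (-5)p + (-7)(1−p) = 2p − 7.
Setting these equal: −15p + 6 = 2p − 7 ⇒ −17p = -13 ⇒ p = 13/17, and the value is (-15)·(13/17) + 6 = -93/17.
For Firm B: with q = P(Fight), equating High's and Low's payoffs gives −4q − 5 = 13q − 7 ⇒ q = 2/17.

-93/17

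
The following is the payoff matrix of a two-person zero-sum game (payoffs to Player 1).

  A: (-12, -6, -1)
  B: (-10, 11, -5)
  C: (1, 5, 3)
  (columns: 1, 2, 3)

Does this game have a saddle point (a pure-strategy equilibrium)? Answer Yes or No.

Yes

Row minima: A → -12, B → -10, C → 1; maximin = 1.
Column maxima: 1 → 1, 2 → 11, 3 → 3; minimax = 1.
maximin = minimax = 1, so a saddle point exists.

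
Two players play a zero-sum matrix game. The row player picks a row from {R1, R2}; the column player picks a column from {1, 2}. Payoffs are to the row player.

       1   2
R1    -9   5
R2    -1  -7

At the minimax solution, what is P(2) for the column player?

2/5

Row minima: R1 → -9, R2 → -7; maximin = -7.
Column maxima: 1 → -1, 2 → 5; minimax = -1.
-7 ≠ -1, so there is no saddle point; optimal play is mixed.
Let the row player play R1 with probability p. Expected payoff against 1: (-9)p + (-1)(1−p) = −8p − 1; against 2: 5p + (-7)(1−p) = 12p − 7.
Setting these equal: −8p − 1 = 12p − 7 ⇒ −20p = -6 ⇒ p = 3/10, and the value is (-8)·(3/10) − 1 = -17/5.
For the column player: with q = P(1), equating R1's and R2's payoffs gives −14q + 5 = 6q − 7 ⇒ q = 3/5.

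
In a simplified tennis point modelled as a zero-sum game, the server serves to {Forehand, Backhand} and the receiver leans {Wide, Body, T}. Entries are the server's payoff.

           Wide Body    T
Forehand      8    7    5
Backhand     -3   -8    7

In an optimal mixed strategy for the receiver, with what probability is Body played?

2/17

Row minima: Forehand → 5, Backhand → -8; maximin = 5.
Column maxima: Wide → 8, Body → 7, T → 7; minimax = 7.
5 ≠ 7, so there is no saddle point; optimal play is mixed.
Wide is strictly dominated by Body (it gives the server strictly more in every row), so the receiver never plays it.
On the remaining 2×2 (Forehand, Backhand vs Body, T):
Let the server play Forehand with probability p. Expected payoff against Body: 7p + (-8)(1−p) = 15p − 8; against T: 5p + 7(1−p) = −2p + 7.
Setting these equal: 15p − 8 = −2p + 7 ⇒ 17p = 15 ⇒ p = 15/17, and the value is (15)·(15/17) − 8 = 89/17.
For the receiver: with q = P(Body), equating Forehand's and Backhand's payoffs gives 2q + 5 = −15q + 7 ⇒ q = 2/17.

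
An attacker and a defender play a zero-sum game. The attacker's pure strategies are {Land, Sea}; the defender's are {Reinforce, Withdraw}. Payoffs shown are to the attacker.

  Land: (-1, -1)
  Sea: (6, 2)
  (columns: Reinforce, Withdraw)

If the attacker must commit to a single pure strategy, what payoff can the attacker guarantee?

2

Row minima: Land → -1, Sea → 2.
The best of these is 2.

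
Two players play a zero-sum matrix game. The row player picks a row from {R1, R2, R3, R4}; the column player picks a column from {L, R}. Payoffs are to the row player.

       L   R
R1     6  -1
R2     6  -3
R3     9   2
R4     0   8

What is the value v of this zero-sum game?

24/5

Row minima: R1 → -1, R2 → -3, R3 → 2, R4 → 0; maximin = 2.
Column maxima: L → 9, R → 8; minimax = 8.
2 ≠ 8, so there is no saddle point; optimal play is mixed.
R1 is strictly dominated by R3, so the row player never plays it.
R2 is strictly dominated by R3, so the row player never plays it.
On the remaining 2×2 (R3, R4 vs L, R):
Let the row player play R3 with probability p. Expected payoff against L: 9p + 0(1−p) = 9p; against R: 2p + 8(1−p) = −6p + 8.
Setting these equal: 9p = −6p + 8 ⇒ 15p = 8 ⇒ p = 8/15, and the value is (9)·(8/15) = 24/5.
For the column player: with q = P(L), equating R3's and R4's payoffs gives 7q + 2 = −8q + 8 ⇒ q = 2/5.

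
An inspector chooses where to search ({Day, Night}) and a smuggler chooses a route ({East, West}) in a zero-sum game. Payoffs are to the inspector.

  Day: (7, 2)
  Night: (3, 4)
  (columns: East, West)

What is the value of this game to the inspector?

Row minima: Day → 2, Night → 3; maximin = 3.
Column maxima: East → 7, West → 4; minimax = 4.
3 ≠ 4, so there is no saddle point; optimal play is mixed.
Let the inspector play Day with probability p. Expected payoff against East: 7p + 3(1−p) = 4p + 3; against West: 2p + 4(1−p) = −2p + 4.
Setting these equal: 4p + 3 = −2p + 4 ⇒ 6p = 1 ⇒ p = 1/6, and the value is (4)·(1/6) + 3 = 11/3.
For the smuggler: with q = P(East), equating Day's and Night's payoffs gives 5q + 2 = −q + 4 ⇒ q = 1/3.

11/3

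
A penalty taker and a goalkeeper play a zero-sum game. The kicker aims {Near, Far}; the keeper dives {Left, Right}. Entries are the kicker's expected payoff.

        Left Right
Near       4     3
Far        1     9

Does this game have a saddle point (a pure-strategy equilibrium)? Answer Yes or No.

Row minima: Near → 3, Far → 1; maximin = 3.
Column maxima: Left → 4, Right → 9; minimax = 4.
3 ≠ 4, so no pure-strategy equilibrium exists.

No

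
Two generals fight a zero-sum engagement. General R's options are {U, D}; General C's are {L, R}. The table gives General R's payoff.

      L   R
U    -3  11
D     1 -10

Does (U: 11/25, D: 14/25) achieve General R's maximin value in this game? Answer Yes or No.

Against L this mix gives (11/25)·(-3) + (14/25)·1 = -19/25.
Against R this mix gives (11/25)·11 + (14/25)·(-10) = -19/25.
All of General C's active replies (L, R) yield -19/25, and no column does worse for General R. The mix makes General C indifferent and guarantees -19/25, so it is optimal.

Yes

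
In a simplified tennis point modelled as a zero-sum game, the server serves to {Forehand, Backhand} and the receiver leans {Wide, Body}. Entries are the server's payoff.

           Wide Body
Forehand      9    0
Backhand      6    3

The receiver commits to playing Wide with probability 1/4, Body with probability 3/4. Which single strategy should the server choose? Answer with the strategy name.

Backhand

Expected payoff of Forehand: (1/4)·9 + (3/4)·0 = 9/4.
Expected payoff of Backhand: (1/4)·6 + (3/4)·3 = 15/4.
The largest is 15/4, so the server's best response is Backhand.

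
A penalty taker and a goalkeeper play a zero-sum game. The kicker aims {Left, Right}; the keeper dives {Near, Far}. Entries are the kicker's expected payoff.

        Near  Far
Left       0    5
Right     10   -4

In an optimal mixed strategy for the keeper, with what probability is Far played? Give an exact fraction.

10/19

Row minima: Left → 0, Right → -4; maximin = 0.
Column maxima: Near → 10, Far → 5; minimax = 5.
0 ≠ 5, so there is no saddle point; optimal play is mixed.
Let the kicker play Left with probability p. Expected payoff against Near: 0p + 10(1−p) = −10p + 10; against Far: 5p + (-4)(1−p) = 9p − 4.
Setting these equal: −10p + 10 = 9p − 4 ⇒ −19p = -14 ⇒ p = 14/19, and the value is (-10)·(14/19) + 10 = 50/19.
For the keeper: with q = P(Near), equating Left's and Right's payoffs gives −5q + 5 = 14q − 4 ⇒ q = 9/19.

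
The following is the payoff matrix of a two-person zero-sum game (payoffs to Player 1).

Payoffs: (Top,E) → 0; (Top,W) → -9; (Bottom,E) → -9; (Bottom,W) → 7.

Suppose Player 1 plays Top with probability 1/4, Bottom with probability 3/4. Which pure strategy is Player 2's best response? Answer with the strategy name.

If Player 2 plays E, Player 1's expected payoff is (1/4)·0 + (3/4)·(-9) = -27/4.
If Player 2 plays W, Player 1's expected payoff is (1/4)·(-9) + (3/4)·7 = 3.
Player 2 minimizes Player 1's payoff; the smallest is -27/4, so the best response is E.

E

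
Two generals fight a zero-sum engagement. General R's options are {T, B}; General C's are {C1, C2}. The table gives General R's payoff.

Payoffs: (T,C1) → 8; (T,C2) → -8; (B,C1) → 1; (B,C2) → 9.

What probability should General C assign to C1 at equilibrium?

17/24

Row minima: T → -8, B → 1; maximin = 1.
Column maxima: C1 → 8, C2 → 9; minimax = 8.
1 ≠ 8, so there is no saddle point; optimal play is mixed.
Let General R play T with probability p. Expected payoff against C1: 8p + 1(1−p) = 7p + 1; against C2: (-8)p + 9(1−p) = −17p + 9.
Setting these equal: 7p + 1 = −17p + 9 ⇒ 24p = 8 ⇒ p = 1/3, and the value is (7)·(1/3) + 1 = 10/3.
For General C: with q = P(C1), equating T's and B's payoffs gives 16q − 8 = −8q + 9 ⇒ q = 17/24.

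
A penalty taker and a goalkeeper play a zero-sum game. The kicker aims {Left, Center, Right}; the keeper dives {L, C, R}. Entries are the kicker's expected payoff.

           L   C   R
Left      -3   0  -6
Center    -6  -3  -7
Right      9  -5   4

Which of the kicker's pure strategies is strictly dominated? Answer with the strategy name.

Left gives a strictly higher payoff than Center against every column: -3 > -6, 0 > -3, -6 > -7.
So Center is strictly dominated and the kicker never plays it.

Center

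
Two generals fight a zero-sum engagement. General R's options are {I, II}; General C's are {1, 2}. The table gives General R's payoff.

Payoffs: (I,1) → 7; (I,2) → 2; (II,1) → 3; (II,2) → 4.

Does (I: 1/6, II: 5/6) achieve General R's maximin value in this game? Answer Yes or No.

Against 1 this mix gives (1/6)·7 + (5/6)·3 = 11/3.
Against 2 this mix gives (1/6)·2 + (5/6)·4 = 11/3.
All of General C's active replies (1, 2) yield 11/3, and no column does worse for General R. The mix makes General C indifferent and guarantees 11/3, so it is optimal.

Yes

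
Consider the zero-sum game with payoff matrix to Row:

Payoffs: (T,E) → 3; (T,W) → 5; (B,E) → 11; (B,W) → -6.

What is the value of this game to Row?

73/19

Row minima: T → 3, B → -6; maximin = 3.
Column maxima: E → 11, W → 5; minimax = 5.
3 ≠ 5, so there is no saddle point; optimal play is mixed.
Let Row play T with probability p. Expected payoff against E: 3p + 11(1−p) = −8p + 11; against W: 5p + (-6)(1−p) = 11p − 6.
Setting these equal: −8p + 11 = 11p − 6 ⇒ −19p = -17 ⇒ p = 17/19, and the value is (-8)·(17/19) + 11 = 73/19.
For Column: with q = P(E), equating T's and B's payoffs gives −2q + 5 = 17q − 6 ⇒ q = 11/19.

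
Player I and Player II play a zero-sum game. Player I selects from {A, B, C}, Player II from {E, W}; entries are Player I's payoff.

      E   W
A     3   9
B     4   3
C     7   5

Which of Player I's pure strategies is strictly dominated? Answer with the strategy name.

C gives a strictly higher payoff than B against every column: 7 > 4, 5 > 3.
So B is strictly dominated and Player I never plays it.

B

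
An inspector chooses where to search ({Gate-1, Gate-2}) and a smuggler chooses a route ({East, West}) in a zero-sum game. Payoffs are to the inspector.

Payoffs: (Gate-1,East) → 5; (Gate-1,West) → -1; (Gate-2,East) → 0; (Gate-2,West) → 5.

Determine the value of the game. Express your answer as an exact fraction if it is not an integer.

25/11

Row minima: Gate-1 → -1, Gate-2 → 0; maximin = 0.
Column maxima: East → 5, West → 5; minimax = 5.
0 ≠ 5, so there is no saddle point; optimal play is mixed.
Let the inspector play Gate-1 with probability p. Expected payoff against East: 5p + 0(1−p) = 5p; against West: (-1)p + 5(1−p) = −6p + 5.
Setting these equal: 5p = −6p + 5 ⇒ 11p = 5 ⇒ p = 5/11, and the value is (5)·(5/11) = 25/11.
For the smuggler: with q = P(East), equating Gate-1's and Gate-2's payoffs gives 6q − 1 = −5q + 5 ⇒ q = 6/11.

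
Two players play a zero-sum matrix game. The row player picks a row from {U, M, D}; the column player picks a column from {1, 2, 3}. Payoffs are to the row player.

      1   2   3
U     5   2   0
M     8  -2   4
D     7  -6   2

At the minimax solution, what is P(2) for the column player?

Row minima: U → 0, M → -2, D → -6; maximin = 0.
Column maxima: 1 → 8, 2 → 2, 3 → 4; minimax = 2.
0 ≠ 2, so there is no saddle point; optimal play is mixed.
D is strictly dominated by M, so the row player never plays it.
1 is strictly dominated by 2 (it gives the row player strictly more in every row), so the column player never plays it.
On the remaining 2×2 (U, M vs 2, 3):
Let the row player play U with probability p. Expected payoff against 2: 2p + (-2)(1−p) = 4p − 2; against 3: 0p + 4(1−p) = −4p + 4.
Setting these equal: 4p − 2 = −4p + 4 ⇒ 8p = 6 ⇒ p = 3/4, and the value is (4)·(3/4) − 2 = 1.
For the column player: with q = P(2), equating U's and M's payoffs gives 2q = −6q + 4 ⇒ q = 1/2.

1/2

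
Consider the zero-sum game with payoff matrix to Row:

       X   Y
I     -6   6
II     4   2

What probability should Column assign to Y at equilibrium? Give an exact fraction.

5/7

Row minima: I → -6, II → 2; maximin = 2.
Column maxima: X → 4, Y → 6; minimax = 4.
2 ≠ 4, so there is no saddle point; optimal play is mixed.
Let Row play I with probability p. Expected payoff against X: (-6)p + 4(1−p) = −10p + 4; against Y: 6p + 2(1−p) = 4p + 2.
Setting these equal: −10p + 4 = 4p + 2 ⇒ −14p = -2 ⇒ p = 1/7, and the value is (-10)·(1/7) + 4 = 18/7.
For Column: with q = P(X), equating I's and II's payoffs gives −12q + 6 = 2q + 2 ⇒ q = 2/7.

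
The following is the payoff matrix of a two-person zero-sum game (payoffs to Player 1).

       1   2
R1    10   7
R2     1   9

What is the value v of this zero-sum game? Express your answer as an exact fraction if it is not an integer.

83/11

Row minima: R1 → 7, R2 → 1; maximin = 7.
Column maxima: 1 → 10, 2 → 9; minimax = 9.
7 ≠ 9, so there is no saddle point; optimal play is mixed.
Let Player 1 play R1 with probability p. Expected payoff against 1: 10p + 1(1−p) = 9p + 1; against 2: 7p + 9(1−p) = −2p + 9.
Setting these equal: 9p + 1 = −2p + 9 ⇒ 11p = 8 ⇒ p = 8/11, and the value is (9)·(8/11) + 1 = 83/11.
For Player 2: with q = P(1), equating R1's and R2's payoffs gives 3q + 7 = −8q + 9 ⇒ q = 2/11.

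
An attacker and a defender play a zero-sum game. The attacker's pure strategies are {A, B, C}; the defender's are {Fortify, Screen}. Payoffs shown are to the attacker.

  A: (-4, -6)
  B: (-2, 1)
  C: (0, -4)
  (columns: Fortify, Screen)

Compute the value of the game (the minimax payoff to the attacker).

Row minima: A → -6, B → -2, C → -4; maximin = -2.
Column maxima: Fortify → 0, Screen → 1; minimax = 0.
-2 ≠ 0, so there is no saddle point; optimal play is mixed.
A is strictly dominated by B, so the attacker never plays it.
On the remaining 2×2 (B, C vs Fortify, Screen):
Let the attacker play B with probability p. Expected payoff against Fortify: (-2)p + 0(1−p) = −2p; against Screen: 1p + (-4)(1−p) = 5p − 4.
Setting these equal: −2p = 5p − 4 ⇒ −7p = -4 ⇒ p = 4/7, and the value is (-2)·(4/7) = -8/7.
For the defender: with q = P(Fortify), equating B's and C's payoffs gives −3q + 1 = 4q − 4 ⇒ q = 5/7.

-8/7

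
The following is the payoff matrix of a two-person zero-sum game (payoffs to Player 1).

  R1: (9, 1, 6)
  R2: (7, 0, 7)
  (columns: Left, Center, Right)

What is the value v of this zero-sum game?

Row minima: R1 → 1, R2 → 0; maximin = 1.
Column maxima: Left → 9, Center → 1, Right → 7; minimax = 1.
Since maximin = minimax = 1, there is a saddle point and the value is 1.

1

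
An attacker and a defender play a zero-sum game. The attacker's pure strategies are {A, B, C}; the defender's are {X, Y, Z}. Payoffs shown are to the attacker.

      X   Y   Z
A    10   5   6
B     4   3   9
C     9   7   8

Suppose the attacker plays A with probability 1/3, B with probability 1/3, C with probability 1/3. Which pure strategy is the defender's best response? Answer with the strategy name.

Y

If the defender plays X, the attacker's expected payoff is (1/3)·10 + (1/3)·4 + (1/3)·9 = 23/3.
If the defender plays Y, the attacker's expected payoff is (1/3)·5 + (1/3)·3 + (1/3)·7 = 5.
If the defender plays Z, the attacker's expected payoff is (1/3)·6 + (1/3)·9 + (1/3)·8 = 23/3.
The defender minimizes the attacker's payoff; the smallest is 5, so the best response is Y.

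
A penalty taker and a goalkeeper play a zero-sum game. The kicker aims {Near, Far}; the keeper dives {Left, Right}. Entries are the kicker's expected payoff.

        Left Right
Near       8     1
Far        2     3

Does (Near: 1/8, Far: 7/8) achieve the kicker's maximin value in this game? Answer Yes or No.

Against Left this mix gives (1/8)·8 + (7/8)·2 = 11/4.
Against Right this mix gives (1/8)·1 + (7/8)·3 = 11/4.
All of the keeper's active replies (Left, Right) yield 11/4, and no column does worse for the kicker. The mix makes the keeper indifferent and guarantees 11/4, so it is optimal.

Yes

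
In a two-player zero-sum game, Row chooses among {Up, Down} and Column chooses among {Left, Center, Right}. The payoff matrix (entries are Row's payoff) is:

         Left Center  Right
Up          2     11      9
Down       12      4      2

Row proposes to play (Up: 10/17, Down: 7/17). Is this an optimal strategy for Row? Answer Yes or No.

Yes

Against Left this mix gives (10/17)·2 + (7/17)·12 = 104/17.
Against Center this mix gives (10/17)·11 + (7/17)·4 = 138/17.
Against Right this mix gives (10/17)·9 + (7/17)·2 = 104/17.
All of Column's active replies (Left, Right) yield 104/17, and no column does worse for Row. The mix makes Column indifferent and guarantees 104/17, so it is optimal.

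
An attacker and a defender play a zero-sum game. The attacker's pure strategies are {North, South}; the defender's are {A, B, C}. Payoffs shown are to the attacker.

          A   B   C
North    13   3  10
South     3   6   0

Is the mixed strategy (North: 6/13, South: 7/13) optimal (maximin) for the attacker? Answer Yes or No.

Against A this mix gives (6/13)·13 + (7/13)·3 = 99/13.
Against B this mix gives (6/13)·3 + (7/13)·6 = 60/13.
Against C this mix gives (6/13)·10 + (7/13)·0 = 60/13.
All of the defender's active replies (B, C) yield 60/13, and no column does worse for the attacker. The mix makes the defender indifferent and guarantees 60/13, so it is optimal.

Yes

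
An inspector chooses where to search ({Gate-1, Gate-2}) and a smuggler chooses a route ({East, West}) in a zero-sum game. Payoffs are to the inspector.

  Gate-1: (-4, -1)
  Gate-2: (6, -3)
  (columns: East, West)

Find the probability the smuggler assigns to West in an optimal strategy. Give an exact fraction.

5/6

Row minima: Gate-1 → -4, Gate-2 → -3; maximin = -3.
Column maxima: East → 6, West → -1; minimax = -1.
-3 ≠ -1, so there is no saddle point; optimal play is mixed.
Let the inspector play Gate-1 with probability p. Expected payoff against East: (-4)p + 6(1−p) = −10p + 6; against West: (-1)p + (-3)(1−p) = 2p − 3.
Setting these equal: −10p + 6 = 2p − 3 ⇒ −12p = -9 ⇒ p = 3/4, and the value is (-10)·(3/4) + 6 = -3/2.
For the smuggler: with q = P(East), equating Gate-1's and Gate-2's payoffs gives −3q − 1 = 9q − 3 ⇒ q = 1/6.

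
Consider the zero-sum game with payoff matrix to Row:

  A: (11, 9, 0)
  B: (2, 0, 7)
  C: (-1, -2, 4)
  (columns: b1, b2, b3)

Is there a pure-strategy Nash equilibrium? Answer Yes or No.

Row minima: A → 0, B → 0, C → -2; maximin = 0.
Column maxima: b1 → 11, b2 → 9, b3 → 7; minimax = 7.
0 ≠ 7, so no pure-strategy equilibrium exists.

No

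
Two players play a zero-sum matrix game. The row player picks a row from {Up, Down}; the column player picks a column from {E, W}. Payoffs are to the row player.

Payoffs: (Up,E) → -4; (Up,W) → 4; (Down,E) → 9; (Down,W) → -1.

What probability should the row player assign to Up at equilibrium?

Row minima: Up → -4, Down → -1; maximin = -1.
Column maxima: E → 9, W → 4; minimax = 4.
-1 ≠ 4, so there is no saddle point; optimal play is mixed.
Let the row player play Up with probability p. Expected payoff against E: (-4)p + 9(1−p) = −13p + 9; against W: 4p + (-1)(1−p) = 5p − 1.
Setting these equal: −13p + 9 = 5p − 1 ⇒ −18p = -10 ⇒ p = 5/9, and the value is (-13)·(5/9) + 9 = 16/9.
For the column player: with q = P(E), equating Up's and Down's payoffs gives −8q + 4 = 10q − 1 ⇒ q = 5/18.

5/9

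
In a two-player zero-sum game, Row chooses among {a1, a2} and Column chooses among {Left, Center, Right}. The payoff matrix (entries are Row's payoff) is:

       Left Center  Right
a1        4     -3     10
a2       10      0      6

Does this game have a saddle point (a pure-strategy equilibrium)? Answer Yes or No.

Yes

Row minima: a1 → -3, a2 → 0; maximin = 0.
Column maxima: Left → 10, Center → 0, Right → 10; minimax = 0.
maximin = minimax = 0, so a saddle point exists.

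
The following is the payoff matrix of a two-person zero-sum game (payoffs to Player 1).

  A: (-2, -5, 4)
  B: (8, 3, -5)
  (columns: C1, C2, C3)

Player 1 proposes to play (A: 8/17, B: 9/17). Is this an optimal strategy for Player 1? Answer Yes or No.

Yes

Against C1 this mix gives (8/17)·(-2) + (9/17)·8 = 56/17.
Against C2 this mix gives (8/17)·(-5) + (9/17)·3 = -13/17.
Against C3 this mix gives (8/17)·4 + (9/17)·(-5) = -13/17.
All of Player 2's active replies (C2, C3) yield -13/17, and no column does worse for Player 1. The mix makes Player 2 indifferent and guarantees -13/17, so it is optimal.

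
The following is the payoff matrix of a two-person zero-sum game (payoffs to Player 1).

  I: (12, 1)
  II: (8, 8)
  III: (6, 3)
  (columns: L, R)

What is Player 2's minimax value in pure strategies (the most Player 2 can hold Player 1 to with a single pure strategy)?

Column maxima: L → 12, R → 8.
The smallest of these is 8.

8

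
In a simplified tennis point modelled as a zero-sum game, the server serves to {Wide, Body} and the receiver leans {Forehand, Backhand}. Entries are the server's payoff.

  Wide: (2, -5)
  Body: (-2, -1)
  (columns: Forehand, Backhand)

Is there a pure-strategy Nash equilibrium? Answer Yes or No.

Row minima: Wide → -5, Body → -2; maximin = -2.
Column maxima: Forehand → 2, Backhand → -1; minimax = -1.
-2 ≠ -1, so no pure-strategy equilibrium exists.

No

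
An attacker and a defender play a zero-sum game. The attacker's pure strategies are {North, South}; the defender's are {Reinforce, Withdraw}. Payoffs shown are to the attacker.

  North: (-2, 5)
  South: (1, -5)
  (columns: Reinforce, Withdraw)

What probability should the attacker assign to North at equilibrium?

Row minima: North → -2, South → -5; maximin = -2.
Column maxima: Reinforce → 1, Withdraw → 5; minimax = 1.
-2 ≠ 1, so there is no saddle point; optimal play is mixed.
Let the attacker play North with probability p. Expected payoff against Reinforce: (-2)p + 1(1−p) = −3p + 1; against Withdraw: 5p + (-5)(1−p) = 10p − 5.
Setting these equal: −3p + 1 = 10p − 5 ⇒ −13p = -6 ⇒ p = 6/13, and the value is (-3)·(6/13) + 1 = -5/13.
For the defender: with q = P(Reinforce), equating North's and South's payoffs gives −7q + 5 = 6q − 5 ⇒ q = 10/13.

6/13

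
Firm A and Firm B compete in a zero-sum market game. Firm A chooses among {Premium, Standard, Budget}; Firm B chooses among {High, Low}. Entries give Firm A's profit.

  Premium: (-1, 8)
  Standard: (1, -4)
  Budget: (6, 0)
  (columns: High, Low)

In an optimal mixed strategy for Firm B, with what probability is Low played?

7/15

Row minima: Premium → -1, Standard → -4, Budget → 0; maximin = 0.
Column maxima: High → 6, Low → 8; minimax = 6.
0 ≠ 6, so there is no saddle point; optimal play is mixed.
Standard is strictly dominated by Budget, so Firm A never plays it.
On the remaining 2×2 (Premium, Budget vs High, Low):
Let Firm A play Premium with probability p. Expected payoff against High: (-1)p + 6(1−p) = −7p + 6; against Low: 8p + 0(1−p) = 8p.
Setting these equal: −7p + 6 = 8p ⇒ −15p = -6 ⇒ p = 2/5, and the value is (-7)·(2/5) + 6 = 16/5.
For Firm B: with q = P(High), equating Premium's and Budget's payoffs gives −9q + 8 = 6q ⇒ q = 8/15.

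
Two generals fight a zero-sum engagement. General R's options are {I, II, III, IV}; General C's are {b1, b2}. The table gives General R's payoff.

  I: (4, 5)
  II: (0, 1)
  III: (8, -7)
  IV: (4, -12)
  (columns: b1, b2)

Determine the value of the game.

17/4

Row minima: I → 4, II → 0, III → -7, IV → -12; maximin = 4.
Column maxima: b1 → 8, b2 → 5; minimax = 5.
4 ≠ 5, so there is no saddle point; optimal play is mixed.
II is strictly dominated by I, so General R never plays it.
IV is strictly dominated by III, so General R never plays it.
On the remaining 2×2 (I, III vs b1, b2):
Let General R play I with probability p. Expected payoff against b1: 4p + 8(1−p) = −4p + 8; against b2: 5p + (-7)(1−p) = 12p − 7.
Setting these equal: −4p + 8 = 12p − 7 ⇒ −16p = -15 ⇒ p = 15/16, and the value is (-4)·(15/16) + 8 = 17/4.
For General C: with q = P(b1), equating I's and III's payoffs gives −q + 5 = 15q − 7 ⇒ q = 3/4.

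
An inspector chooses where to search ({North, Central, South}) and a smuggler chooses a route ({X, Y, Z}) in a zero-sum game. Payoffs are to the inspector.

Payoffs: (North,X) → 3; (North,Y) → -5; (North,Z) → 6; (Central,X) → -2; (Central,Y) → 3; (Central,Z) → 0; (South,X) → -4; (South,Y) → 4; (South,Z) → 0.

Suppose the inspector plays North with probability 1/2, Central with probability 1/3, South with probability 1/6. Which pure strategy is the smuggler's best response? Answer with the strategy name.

If the smuggler plays X, the inspector's expected payoff is (1/2)·3 + (1/3)·(-2) + (1/6)·(-4) = 1/6.
If the smuggler plays Y, the inspector's expected payoff is (1/2)·(-5) + (1/3)·3 + (1/6)·4 = -5/6.
If the smuggler plays Z, the inspector's expected payoff is (1/2)·6 + (1/3)·0 + (1/6)·0 = 3.
The smuggler minimizes the inspector's payoff; the smallest is -5/6, so the best response is Y.

Y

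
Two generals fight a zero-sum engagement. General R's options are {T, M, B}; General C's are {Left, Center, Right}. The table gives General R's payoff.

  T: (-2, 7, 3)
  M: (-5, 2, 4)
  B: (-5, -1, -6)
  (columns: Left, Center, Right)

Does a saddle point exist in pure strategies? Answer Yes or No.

Row minima: T → -2, M → -5, B → -6; maximin = -2.
Column maxima: Left → -2, Center → 7, Right → 4; minimax = -2.
maximin = minimax = -2, so a saddle point exists.

Yes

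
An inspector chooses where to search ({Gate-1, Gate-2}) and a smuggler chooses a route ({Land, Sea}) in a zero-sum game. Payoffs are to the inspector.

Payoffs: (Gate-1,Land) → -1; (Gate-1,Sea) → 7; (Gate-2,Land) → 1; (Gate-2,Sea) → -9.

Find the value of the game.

-1/9

Row minima: Gate-1 → -1, Gate-2 → -9; maximin = -1.
Column maxima: Land → 1, Sea → 7; minimax = 1.
-1 ≠ 1, so there is no saddle point; optimal play is mixed.
Let the inspector play Gate-1 with probability p. Expected payoff against Land: (-1)p + 1(1−p) = −2p + 1; against Sea: 7p + (-9)(1−p) = 16p − 9.
Setting these equal: −2p + 1 = 16p − 9 ⇒ −18p = -10 ⇒ p = 5/9, and the value is (-2)·(5/9) + 1 = -1/9.
For the smuggler: with q = P(Land), equating Gate-1's and Gate-2's payoffs gives −8q + 7 = 10q − 9 ⇒ q = 8/9.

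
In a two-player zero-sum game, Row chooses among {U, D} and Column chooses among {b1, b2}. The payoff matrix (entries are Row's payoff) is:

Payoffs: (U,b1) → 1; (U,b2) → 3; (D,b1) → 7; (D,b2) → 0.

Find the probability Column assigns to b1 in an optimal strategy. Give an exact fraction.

Row minima: U → 1, D → 0; maximin = 1.
Column maxima: b1 → 7, b2 → 3; minimax = 3.
1 ≠ 3, so there is no saddle point; optimal play is mixed.
Let Row play U with probability p. Expected payoff against b1: 1p + 7(1−p) = −6p + 7; against b2: 3p + 0(1−p) = 3p.
Setting these equal: −6p + 7 = 3p ⇒ −9p = -7 ⇒ p = 7/9, and the value is (-6)·(7/9) + 7 = 7/3.
For Column: with q = P(b1), equating U's and D's payoffs gives −2q + 3 = 7q ⇒ q = 1/3.

1/3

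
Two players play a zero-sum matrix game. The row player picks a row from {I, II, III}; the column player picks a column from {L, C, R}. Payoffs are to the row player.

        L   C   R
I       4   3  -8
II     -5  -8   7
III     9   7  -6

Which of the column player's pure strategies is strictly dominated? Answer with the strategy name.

L

C holds the row player's payoff strictly below L in every row: 3 < 4, -8 < -5, 7 < 9.
So L is strictly dominated for the column player.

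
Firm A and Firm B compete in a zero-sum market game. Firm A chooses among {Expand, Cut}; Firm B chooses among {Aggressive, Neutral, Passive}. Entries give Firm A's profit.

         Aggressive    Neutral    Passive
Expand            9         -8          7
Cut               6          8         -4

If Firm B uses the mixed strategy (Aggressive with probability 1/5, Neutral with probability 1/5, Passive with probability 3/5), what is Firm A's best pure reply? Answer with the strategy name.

Expand

Expected payoff of Expand: (1/5)·9 + (1/5)·(-8) + (3/5)·7 = 22/5.
Expected payoff of Cut: (1/5)·6 + (1/5)·8 + (3/5)·(-4) = 2/5.
The largest is 22/5, so Firm A's best response is Expand.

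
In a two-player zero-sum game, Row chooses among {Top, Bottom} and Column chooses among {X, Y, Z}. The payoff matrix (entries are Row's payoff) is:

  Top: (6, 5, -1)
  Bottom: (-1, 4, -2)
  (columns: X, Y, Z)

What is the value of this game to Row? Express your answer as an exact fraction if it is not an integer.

Row minima: Top → -1, Bottom → -2; maximin = -1.
Column maxima: X → 6, Y → 5, Z → -1; minimax = -1.
Since maximin = minimax = -1, there is a saddle point and the value is -1.

-1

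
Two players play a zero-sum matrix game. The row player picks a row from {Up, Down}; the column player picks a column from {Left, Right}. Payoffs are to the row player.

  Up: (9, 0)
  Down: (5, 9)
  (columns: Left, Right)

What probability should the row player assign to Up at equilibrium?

Row minima: Up → 0, Down → 5; maximin = 5.
Column maxima: Left → 9, Right → 9; minimax = 9.
5 ≠ 9, so there is no saddle point; optimal play is mixed.
Let the row player play Up with probability p. Expected payoff against Left: 9p + 5(1−p) = 4p + 5; against Right: 0p + 9(1−p) = −9p + 9.
Setting these equal: 4p + 5 = −9p + 9 ⇒ 13p = 4 ⇒ p = 4/13, and the value is (4)·(4/13) + 5 = 81/13.
For the column player: with q = P(Left), equating Up's and Down's payoffs gives 9q = −4q + 9 ⇒ q = 9/13.

4/13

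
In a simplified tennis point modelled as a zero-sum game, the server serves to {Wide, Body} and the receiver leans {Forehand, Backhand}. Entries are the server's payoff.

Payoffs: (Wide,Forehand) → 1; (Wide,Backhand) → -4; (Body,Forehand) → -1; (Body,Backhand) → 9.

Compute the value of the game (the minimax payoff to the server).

1/3

Row minima: Wide → -4, Body → -1; maximin = -1.
Column maxima: Forehand → 1, Backhand → 9; minimax = 1.
-1 ≠ 1, so there is no saddle point; optimal play is mixed.
Let the server play Wide with probability p. Expected payoff against Forehand: 1p + (-1)(1−p) = 2p − 1; against Backhand: (-4)p + 9(1−p) = −13p + 9.
Setting these equal: 2p − 1 = −13p + 9 ⇒ 15p = 10 ⇒ p = 2/3, and the value is (2)·(2/3) − 1 = 1/3.
For the receiver: with q = P(Forehand), equating Wide's and Body's payoffs gives 5q − 4 = −10q + 9 ⇒ q = 13/15.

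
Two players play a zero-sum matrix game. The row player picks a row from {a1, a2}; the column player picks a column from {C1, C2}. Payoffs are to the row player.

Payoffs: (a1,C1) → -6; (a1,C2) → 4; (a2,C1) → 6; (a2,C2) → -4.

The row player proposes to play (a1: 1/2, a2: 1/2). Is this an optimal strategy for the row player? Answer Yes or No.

Against C1 this mix gives (1/2)·(-6) + (1/2)·6 = 0.
Against C2 this mix gives (1/2)·4 + (1/2)·(-4) = 0.
All of the column player's active replies (C1, C2) yield 0, and no column does worse for the row player. The mix makes the column player indifferent and guarantees 0, so it is optimal.

Yes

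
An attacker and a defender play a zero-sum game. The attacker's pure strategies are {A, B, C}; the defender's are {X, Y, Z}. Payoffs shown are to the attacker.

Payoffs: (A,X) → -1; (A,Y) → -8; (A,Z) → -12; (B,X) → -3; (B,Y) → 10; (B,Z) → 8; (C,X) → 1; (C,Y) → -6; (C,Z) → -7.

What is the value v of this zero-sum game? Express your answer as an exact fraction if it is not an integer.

-13/19

Row minima: A → -12, B → -3, C → -7; maximin = -3.
Column maxima: X → 1, Y → 10, Z → 8; minimax = 1.
-3 ≠ 1, so there is no saddle point; optimal play is mixed.
A is strictly dominated by C, so the attacker never plays it.
Y is strictly dominated by Z (it gives the attacker strictly more in every row), so the defender never plays it.
On the remaining 2×2 (B, C vs X, Z):
Let the attacker play B with probability p. Expected payoff against X: (-3)p + 1(1−p) = −4p + 1; against Z: 8p + (-7)(1−p) = 15p − 7.
Setting these equal: −4p + 1 = 15p − 7 ⇒ −19p = -8 ⇒ p = 8/19, and the value is (-4)·(8/19) + 1 = -13/19.
For the defender: with q = P(X), equating B's and C's payoffs gives −11q + 8 = 8q − 7 ⇒ q = 15/19.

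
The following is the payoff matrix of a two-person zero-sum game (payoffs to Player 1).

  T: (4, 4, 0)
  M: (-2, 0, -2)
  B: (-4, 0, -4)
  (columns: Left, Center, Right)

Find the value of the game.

Row minima: T → 0, M → -2, B → -4; maximin = 0.
Column maxima: Left → 4, Center → 4, Right → 0; minimax = 0.
Since maximin = minimax = 0, there is a saddle point and the value is 0.

0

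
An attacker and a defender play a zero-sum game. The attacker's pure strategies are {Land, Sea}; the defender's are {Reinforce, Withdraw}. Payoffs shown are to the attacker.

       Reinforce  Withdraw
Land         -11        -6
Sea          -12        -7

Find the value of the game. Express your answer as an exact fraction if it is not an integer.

Row minima: Land → -11, Sea → -12; maximin = -11.
Column maxima: Reinforce → -11, Withdraw → -6; minimax = -11.
Since maximin = minimax = -11, there is a saddle point and the value is -11.

-11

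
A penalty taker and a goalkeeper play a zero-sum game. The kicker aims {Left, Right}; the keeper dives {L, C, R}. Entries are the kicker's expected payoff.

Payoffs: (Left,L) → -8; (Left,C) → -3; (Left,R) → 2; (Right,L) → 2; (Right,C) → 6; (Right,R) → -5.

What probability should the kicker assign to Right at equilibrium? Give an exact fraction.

Row minima: Left → -8, Right → -5; maximin = -5.
Column maxima: L → 2, C → 6, R → 2; minimax = 2.
-5 ≠ 2, so there is no saddle point; optimal play is mixed.
C is strictly dominated by L (it gives the kicker strictly more in every row), so the keeper never plays it.
On the remaining 2×2 (Left, Right vs L, R):
Let the kicker play Left with probability p. Expected payoff against L: (-8)p + 2(1−p) = −10p + 2; against R: 2p + (-5)(1−p) = 7p − 5.
Setting these equal: −10p + 2 = 7p − 5 ⇒ −17p = -7 ⇒ p = 7/17, and the value is (-10)·(7/17) + 2 = -36/17.
For the keeper: with q = P(L), equating Left's and Right's payoffs gives −10q + 2 = 7q − 5 ⇒ q = 7/17.

10/17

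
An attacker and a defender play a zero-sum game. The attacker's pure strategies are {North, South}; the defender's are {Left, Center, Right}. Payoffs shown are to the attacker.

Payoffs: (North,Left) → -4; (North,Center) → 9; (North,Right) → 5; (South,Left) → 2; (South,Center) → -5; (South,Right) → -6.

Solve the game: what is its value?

Row minima: North → -4, South → -6; maximin = -4.
Column maxima: Left → 2, Center → 9, Right → 5; minimax = 2.
-4 ≠ 2, so there is no saddle point; optimal play is mixed.
Center is strictly dominated by Right (it gives the attacker strictly more in every row), so the defender never plays it.
On the remaining 2×2 (North, South vs Left, Right):
Let the attacker play North with probability p. Expected payoff against Left: (-4)p + 2(1−p) = −6p + 2; against Right: 5p + (-6)(1−p) = 11p − 6.
Setting these equal: −6p + 2 = 11p − 6 ⇒ −17p = -8 ⇒ p = 8/17, and the value is (-6)·(8/17) + 2 = -14/17.
For the defender: with q = P(Left), equating North's and South's payoffs gives −9q + 5 = 8q − 6 ⇒ q = 11/17.

-14/17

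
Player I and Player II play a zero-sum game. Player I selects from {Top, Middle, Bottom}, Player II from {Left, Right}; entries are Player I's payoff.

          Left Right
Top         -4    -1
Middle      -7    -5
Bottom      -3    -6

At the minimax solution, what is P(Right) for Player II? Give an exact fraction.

1/6

Row minima: Top → -4, Middle → -7, Bottom → -6; maximin = -4.
Column maxima: Left → -3, Right → -1; minimax = -3.
-4 ≠ -3, so there is no saddle point; optimal play is mixed.
Middle is strictly dominated by Top, so Player I never plays it.
On the remaining 2×2 (Top, Bottom vs Left, Right):
Let Player I play Top with probability p. Expected payoff against Left: (-4)p + (-3)(1−p) = −p − 3; against Right: (-1)p + (-6)(1−p) = 5p − 6.
Setting these equal: −p − 3 = 5p − 6 ⇒ −6p = -3 ⇒ p = 1/2, and the value is (-1)·(1/2) − 3 = -7/2.
For Player II: with q = P(Left), equating Top's and Bottom's payoffs gives −3q − 1 = 3q − 6 ⇒ q = 5/6.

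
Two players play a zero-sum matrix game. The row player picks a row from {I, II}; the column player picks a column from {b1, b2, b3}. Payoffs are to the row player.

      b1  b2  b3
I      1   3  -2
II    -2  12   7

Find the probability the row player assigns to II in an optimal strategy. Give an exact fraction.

1/4

Row minima: I → -2, II → -2; maximin = -2.
Column maxima: b1 → 1, b2 → 12, b3 → 7; minimax = 1.
-2 ≠ 1, so there is no saddle point; optimal play is mixed.
b2 is strictly dominated by b1 (it gives the row player strictly more in every row), so the column player never plays it.
On the remaining 2×2 (I, II vs b1, b3):
Let the row player play I with probability p. Expected payoff against b1: 1p + (-2)(1−p) = 3p − 2; against b3: (-2)p + 7(1−p) = −9p + 7.
Setting these equal: 3p − 2 = −9p + 7 ⇒ 12p = 9 ⇒ p = 3/4, and the value is (3)·(3/4) − 2 = 1/4.
For the column player: with q = P(b1), equating I's and II's payoffs gives 3q − 2 = −9q + 7 ⇒ q = 3/4.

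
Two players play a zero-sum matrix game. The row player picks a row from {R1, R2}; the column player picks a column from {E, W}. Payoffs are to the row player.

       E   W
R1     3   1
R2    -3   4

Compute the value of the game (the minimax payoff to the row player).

5/3

Row minima: R1 → 1, R2 → -3; maximin = 1.
Column maxima: E → 3, W → 4; minimax = 3.
1 ≠ 3, so there is no saddle point; optimal play is mixed.
Let the row player play R1 with probability p. Expected payoff against E: 3p + (-3)(1−p) = 6p − 3; against W: 1p + 4(1−p) = −3p + 4.
Setting these equal: 6p − 3 = −3p + 4 ⇒ 9p = 7 ⇒ p = 7/9, and the value is (6)·(7/9) − 3 = 5/3.
For the column player: with q = P(E), equating R1's and R2's payoffs gives 2q + 1 = −7q + 4 ⇒ q = 1/3.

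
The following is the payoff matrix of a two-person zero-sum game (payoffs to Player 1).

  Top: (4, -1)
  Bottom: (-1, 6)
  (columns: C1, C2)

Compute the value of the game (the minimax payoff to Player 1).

Row minima: Top → -1, Bottom → -1; maximin = -1.
Column maxima: C1 → 4, C2 → 6; minimax = 4.
-1 ≠ 4, so there is no saddle point; optimal play is mixed.
Let Player 1 play Top with probability p. Expected payoff against C1: 4p + (-1)(1−p) = 5p − 1; against C2: (-1)p + 6(1−p) = −7p + 6.
Setting these equal: 5p − 1 = −7p + 6 ⇒ 12p = 7 ⇒ p = 7/12, and the value is (5)·(7/12) − 1 = 23/12.
For Player 2: with q = P(C1), equating Top's and Bottom's payoffs gives 5q − 1 = −7q + 6 ⇒ q = 7/12.

23/12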